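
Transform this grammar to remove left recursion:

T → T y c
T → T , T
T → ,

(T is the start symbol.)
T → , T'
T' → y c T'
T' → , T T'
T' → ε

T is directly left-recursive. The standard transformation for
  A → A α₁ | ... | A α_m | β₁ | ... | β_n
is
  A  → β₁ A' | ... | β_n A'
  A' → α₁ A' | ... | α_m A' | ε

T → , becomes T → , T'
T → T y c becomes T' → y c T'
T → T , T becomes T' → , T T'
Add T' → ε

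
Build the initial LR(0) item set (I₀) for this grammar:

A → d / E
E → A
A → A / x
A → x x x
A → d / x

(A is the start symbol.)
{ [A → . A / x], [A → . d / E], [A → . d / x], [A → . x x x], [A' → . A] }

First, augment the grammar with A' → A
I₀ = CLOSURE({ [A' → . A] }):
  [A' → . A] has the dot before A: add [A → . d / E], [A → . A / x], [A → . x x x], [A → . d / x]
No further items can be added.

I₀ = { [A → . A / x], [A → . d / E], [A → . d / x], [A → . x x x], [A' → . A] }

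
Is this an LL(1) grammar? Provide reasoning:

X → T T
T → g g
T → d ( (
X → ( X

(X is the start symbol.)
Yes, the grammar is LL(1).

A grammar is LL(1) if for each non-terminal N with multiple productions, the predict sets of those productions are pairwise disjoint, where PREDICT(N → α) = (FIRST(α) \ {ε}) ∪ (FOLLOW(N) if α ⇒* ε).

Relevant sets:
  FIRST(T) = { 'd', 'g' }

For X:
  PREDICT(X → T T) = { 'd', 'g' }
  PREDICT(X → '(' X) = { '(' }
For T:
  PREDICT(T → g g) = { 'g' }
  PREDICT(T → d '(' '(') = { 'd' }

All predict sets are disjoint. The grammar IS LL(1).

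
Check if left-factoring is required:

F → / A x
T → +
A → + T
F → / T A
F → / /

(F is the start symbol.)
Yes, F has productions with common prefix '/'

Left-factoring is needed when two productions for the same non-terminal
share a common prefix on the right-hand side.

Productions for F:
  F → / A x
  F → / T A
  F → / /

Found common prefix '/' in productions for F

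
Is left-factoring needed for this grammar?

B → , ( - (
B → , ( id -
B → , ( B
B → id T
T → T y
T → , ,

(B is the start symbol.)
Left-factoring is needed when two productions for the same non-terminal
share a common prefix on the right-hand side.

Productions for B:
  B → , ( - (
  B → , ( id -
  B → , ( B
  B → id T
Productions for T:
  T → T y
  T → , ,

Found common prefix ', (' in productions for B

Answer: Yes, B has productions with common prefix ', ('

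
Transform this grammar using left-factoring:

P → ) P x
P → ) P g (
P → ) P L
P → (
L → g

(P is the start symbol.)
P → ) P P'
P' → x
P' → g (
P' → L
P → (
L → g

Left-factoring transforms A → αβ₁ | αβ₂ into A → αA' and A' → β₁ | β₂
(α is the longest common prefix among the alternatives). Repeat until
no nonterminal has two alternatives with a common prefix.

Round 1: P has alternatives sharing prefix ') P'. Introduce P': P → ) P P'
  Add: P' → x
  Add: P' → g (
  Add: P' → L

No remaining common prefixes — done.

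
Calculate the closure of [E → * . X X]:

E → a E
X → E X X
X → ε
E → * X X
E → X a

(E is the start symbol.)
To compute CLOSURE, for each item [A → α.Bβ] where B is a non-terminal, add [B → .γ] for all productions B → γ; repeat for the newly added items until nothing changes.

Start with: [E → * . X X]
  [E → * . X X] has the dot before X: add [X → . E X X], [X → .]
  [X → . E X X] has the dot before E: add [E → . a E], [E → . * X X], [E → . X a]
No further items can be added.

CLOSURE = { [E → * . X X], [E → . * X X], [E → . X a], [E → . a E], [X → . E X X], [X → .] }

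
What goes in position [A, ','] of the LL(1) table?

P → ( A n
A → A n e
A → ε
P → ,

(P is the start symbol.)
To find M[A, ','], we find productions for A where ',' is in the predict set (PREDICT(N → α) = (FIRST(α) \ {ε}) ∪ (FOLLOW(N) if α ⇒* ε)).

Relevant sets:
  FIRST(A) = { 'n', ε }
  FOLLOW(A) = { 'n' }

A → A n e: PREDICT = { 'n' }
A → ε: PREDICT = { 'n' }

M[A, ','] is empty (no production applies)

Answer: Empty (error entry)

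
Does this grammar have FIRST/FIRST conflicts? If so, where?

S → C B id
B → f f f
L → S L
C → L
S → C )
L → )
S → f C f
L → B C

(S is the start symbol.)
A FIRST/FIRST conflict occurs when two productions N → α and N → β for the same non-terminal have FIRST(α) ∩ FIRST(β) ≠ ∅ (with ε ∈ FIRST of a nullable right-hand side, so two nullable alternatives also conflict).

FIRST sets of the non-terminals at (or reachable through a nullable prefix from) the front of some alternative:
  FIRST(C) = { ')', 'f' }
  FIRST(S) = { ')', 'f' }
  FIRST(B) = { 'f' }

Productions for S:
  S → C B id: FIRST = { ')', 'f' }
  S → C ): FIRST = { ')', 'f' }
  S → f C f: FIRST = { 'f' }
Productions for L:
  L → S L: FIRST = { ')', 'f' }
  L → ): FIRST = { ')' }
  L → B C: FIRST = { 'f' }
B, C have only one production, so no FIRST/FIRST conflict is possible there.

Conflict for S: S → C B id and S → C )
  Overlap: { ')', 'f' }
Conflict for S: S → C B id and S → f C f
  Overlap: { 'f' }
Conflict for S: S → C ) and S → f C f
  Overlap: { 'f' }
Conflict for L: L → S L and L → )
  Overlap: { ')' }
Conflict for L: L → S L and L → B C
  Overlap: { 'f' }

Answer: Yes. S → C B id / S → C ')' on { ')', 'f' }; S → C B id / S → f C f on { 'f' }; S → C ')' / S → f C f on { 'f' }; L → S L / L → ')' on { ')' }; L → S L / L → B C on { 'f' }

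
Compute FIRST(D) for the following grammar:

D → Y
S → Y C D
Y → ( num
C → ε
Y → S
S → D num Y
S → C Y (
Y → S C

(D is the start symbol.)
{ '(' }

FIRST sets of the other non-terminals involved (by the same procedure, iterated to a fixed point):
  FIRST(Y) = { '(' }

From D → Y:
  - Y is a non-terminal: add FIRST(Y) \ {ε} = { '(' }
    Y is not nullable, so stop

Collecting: FIRST(D) = { '(' }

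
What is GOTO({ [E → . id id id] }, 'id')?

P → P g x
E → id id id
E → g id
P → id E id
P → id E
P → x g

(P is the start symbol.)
{ [E → id . id id] }

GOTO(I, 'id') = CLOSURE({ [A → αX.β] : [A → α.Xβ] ∈ I, X = 'id' })

Items with dot before 'id', with the dot advanced:
  [E → . id id id] → [E → id . id id]
Closure adds nothing (no advanced item has the dot before a non-terminal).

GOTO = { [E → id . id id] }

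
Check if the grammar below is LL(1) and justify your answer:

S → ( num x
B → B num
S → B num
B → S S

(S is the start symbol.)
No. Predict set conflict for S: { '(' }

A grammar is LL(1) if for each non-terminal N with multiple productions, the predict sets of those productions are pairwise disjoint, where PREDICT(N → α) = (FIRST(α) \ {ε}) ∪ (FOLLOW(N) if α ⇒* ε).

Relevant sets:
  FIRST(B) = { '(' }
  FIRST(S) = { '(' }

For S:
  PREDICT(S → '(' num x) = { '(' }
  PREDICT(S → B num) = { '(' }
For B:
  PREDICT(B → B num) = { '(' }
  PREDICT(B → S S) = { '(' }

Conflict found: Predict set conflict for S: { '(' }
The grammar is NOT LL(1).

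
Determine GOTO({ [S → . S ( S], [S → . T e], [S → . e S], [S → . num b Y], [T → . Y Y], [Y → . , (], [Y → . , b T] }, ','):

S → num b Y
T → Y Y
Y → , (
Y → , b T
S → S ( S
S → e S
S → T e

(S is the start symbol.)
GOTO(I, ',') = CLOSURE({ [A → αX.β] : [A → α.Xβ] ∈ I, X = ',' })

Items with dot before ',', with the dot advanced:
  [Y → . , (] → [Y → , . (]
  [Y → . , b T] → [Y → , . b T]
Closure adds nothing (no advanced item has the dot before a non-terminal).

GOTO = { [Y → , . (], [Y → , . b T] }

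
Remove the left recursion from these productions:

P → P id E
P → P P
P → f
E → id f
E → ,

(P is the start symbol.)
P is directly left-recursive. The standard transformation for
  A → A α₁ | ... | A α_m | β₁ | ... | β_n
is
  A  → β₁ A' | ... | β_n A'
  A' → α₁ A' | ... | α_m A' | ε

P → f becomes P → f P'
P → P id E becomes P' → id E P'
P → P P becomes P' → P P'
Add P' → ε

Productions for other non-terminals are unchanged:
  E → id f
  E → ,

Resulting grammar:
P → f P'
P' → id E P'
P' → P P'
P' → ε
E → id f
E → ,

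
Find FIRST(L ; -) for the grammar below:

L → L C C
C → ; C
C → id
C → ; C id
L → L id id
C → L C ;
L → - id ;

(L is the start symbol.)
{ '-' }

FIRST sets of the non-terminals involved (from the grammar, by fixed-point iteration):
  FIRST(L) = { '-' }

To compute FIRST(L ; -), process the symbols left to right:
Symbol L is a non-terminal. Add FIRST(L) \ {ε} = { '-' }
L is not nullable (ε ∉ FIRST(L)), so stop here.
FIRST(L ; -) = { '-' }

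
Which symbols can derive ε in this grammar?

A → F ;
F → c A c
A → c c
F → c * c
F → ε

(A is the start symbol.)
{ 'F' }

ε-productions: F → ε
So F is immediately nullable.
No further non-terminal can be added: every production for the remaining non-terminals contains a terminal or a non-nullable non-terminal.
Nullable = { 'F' }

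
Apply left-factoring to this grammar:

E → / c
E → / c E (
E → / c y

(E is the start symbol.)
E → / c E'
E' → ε
E' → E (
E' → y

Left-factoring transforms A → αβ₁ | αβ₂ into A → αA' and A' → β₁ | β₂
(α is the longest common prefix among the alternatives). Repeat until
no nonterminal has two alternatives with a common prefix.

Round 1: E has alternatives sharing prefix '/ c'. Introduce E': E → / c E'
  Add: E' → ε
  Add: E' → E (
  Add: E' → y

No remaining common prefixes — done.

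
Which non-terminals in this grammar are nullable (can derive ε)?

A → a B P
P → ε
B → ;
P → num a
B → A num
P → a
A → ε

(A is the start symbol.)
{ 'A', 'P' }

A non-terminal is nullable if it can derive ε (the empty string): either it has an ε-production, or it has a production whose right-hand side consists entirely of nullable non-terminals.

ε-productions: P → ε, A → ε
So P, A are immediately nullable.
No further non-terminal can be added: every production for the remaining non-terminals contains a terminal or a non-nullable non-terminal.
Nullable = { 'A', 'P' }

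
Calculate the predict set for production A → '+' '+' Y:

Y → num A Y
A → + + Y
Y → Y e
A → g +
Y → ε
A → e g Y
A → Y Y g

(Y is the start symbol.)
PREDICT(A → '+' '+' Y) = (FIRST(RHS) \ {ε}) ∪ (FOLLOW(A) if ε ∈ FIRST(RHS), i.e. RHS ⇒* ε)
FIRST('+' '+' Y) = { '+' }
ε ∉ FIRST('+' '+' Y), so FOLLOW(A) is not added.
PREDICT(A → '+' '+' Y) = { '+' }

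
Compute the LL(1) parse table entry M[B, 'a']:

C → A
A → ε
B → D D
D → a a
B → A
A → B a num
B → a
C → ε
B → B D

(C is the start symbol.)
B → D D, B → A, B → a, B → B D

To find M[B, 'a'], we find productions for B where 'a' is in the predict set (PREDICT(N → α) = (FIRST(α) \ {ε}) ∪ (FOLLOW(N) if α ⇒* ε)).

Relevant sets:
  FIRST(D) = { 'a' }
  FIRST(A) = { 'a', ε }
  FIRST(B) = { 'a', ε }
  FOLLOW(B) = { 'a' }

B → D D: PREDICT = { 'a' }
  'a' is in predict set, so this production goes in M[B, 'a']
B → A: PREDICT = { 'a' }
  'a' is in predict set, so this production goes in M[B, 'a']
B → a: PREDICT = { 'a' }
  'a' is in predict set, so this production goes in M[B, 'a']
B → B D: PREDICT = { 'a' }
  'a' is in predict set, so this production goes in M[B, 'a']

M[B, 'a'] = B → D D, B → A, B → a, B → B D  (a multiply-defined cell — the grammar is not LL(1))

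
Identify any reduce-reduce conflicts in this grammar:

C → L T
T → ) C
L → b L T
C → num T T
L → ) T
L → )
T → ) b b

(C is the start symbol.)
Augment with C' → C and build the canonical LR(0) collection (I0 = CLOSURE({[C' → . C]}), then GOTO on every symbol after a dot until no new states appear). It has 16 states:
  I0: { [C → . L T], [C → . num T T], [C' → . C], [L → . ) T], [L → . )], [L → . b L T] }  — shift
  I1: { [L → ) . T], [L → ) .], [T → . ) C], [T → . ) b b] }  — shift, reduce
  I2: { [C' → C .] }  — accept
  I3: { [C → L . T], [T → . ) C], [T → . ) b b] }  — shift
  I4: { [L → . ) T], [L → . )], [L → . b L T], [L → b . L T] }  — shift
  I5: { [C → num . T T], [T → . ) C], [T → . ) b b] }  — shift
  I6: { [C → . L T], [C → . num T T], [L → . ) T], [L → . )], [L → . b L T], [T → ) . C], [T → ) . b b] }  — shift
  I7: { [C → num T . T], [T → . ) C], [T → . ) b b] }  — shift
  I8: { [C → num T T .] }  — reduce
  I9: { [T → ) C .] }  — reduce
  I10: { [L → . ) T], [L → . )], [L → . b L T], [L → b . L T], [T → ) b . b] }  — shift
  I11: { [L → b L . T], [T → . ) C], [T → . ) b b] }  — shift
  I12: { [L → . ) T], [L → . )], [L → . b L T], [L → b . L T], [T → ) b b .] }  — shift, reduce
  I13: { [L → b L T .] }  — reduce
  I14: { [C → L T .] }  — reduce
  I15: { [L → ) T .] }  — reduce

No state contains more than one complete item.

Answer: No reduce-reduce conflicts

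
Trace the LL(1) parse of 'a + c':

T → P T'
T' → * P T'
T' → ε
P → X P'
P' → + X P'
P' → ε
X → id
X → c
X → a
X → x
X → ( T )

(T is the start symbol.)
LL(1) parsing maintains a stack (initially the start symbol over $) and the input. At each step: if the stack top is a terminal, match it against the current input token; if it is a non-terminal N, replace it with the RHS of M[N, lookahead] (the unique production whose predict set contains the lookahead).

Stack is shown with the top on the left.

Stack        Input    Action
----------------------------
T $          a + c $  output T → P T'
P T' $       a + c $  output P → X P'
X P' T' $    a + c $  output X → a
a P' T' $    a + c $  match 'a'
P' T' $      + c $    output P' → + X P'
+ X P' T' $  + c $    match '+'
X P' T' $    c $      output X → c
c P' T' $    c $      match 'c'
P' T' $      $        output P' → ε
T' $         $        output T' → ε
$            $        accept

The string is accepted.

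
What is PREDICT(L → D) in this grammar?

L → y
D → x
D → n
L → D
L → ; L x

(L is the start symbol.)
PREDICT(L → D) = (FIRST(RHS) \ {ε}) ∪ (FOLLOW(L) if ε ∈ FIRST(RHS), i.e. RHS ⇒* ε)
FIRST(D) = { 'n', 'x' }
FIRST(D) = { 'n', 'x' }
ε ∉ FIRST(D), so FOLLOW(L) is not added.
PREDICT(L → D) = { 'n', 'x' }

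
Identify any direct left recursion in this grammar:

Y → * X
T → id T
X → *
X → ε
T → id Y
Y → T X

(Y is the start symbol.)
No direct left recursion

Y → * X: starts with '*'
T → id T: starts with id
X → *: starts with '*'
X → ε: starts with ε
T → id Y: starts with id
Y → T X: starts with T

No direct left recursion found.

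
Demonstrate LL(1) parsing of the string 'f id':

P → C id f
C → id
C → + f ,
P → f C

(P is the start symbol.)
Stack is shown with the top on the left.

Stack  Input   Action
---------------------
P $    f id $  output P → f C
f C $  f id $  match 'f'
C $    id $    output C → id
id $   id $    match 'id'
$      $       accept

The string is accepted.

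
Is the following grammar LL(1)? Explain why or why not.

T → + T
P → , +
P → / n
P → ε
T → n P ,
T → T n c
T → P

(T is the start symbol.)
No. Predict set conflict for T: { '+' }

A grammar is LL(1) if for each non-terminal N with multiple productions, the predict sets of those productions are pairwise disjoint, where PREDICT(N → α) = (FIRST(α) \ {ε}) ∪ (FOLLOW(N) if α ⇒* ε).

Relevant sets:
  FIRST(T) = { '+', ',', '/', 'n', ε }
  FIRST(P) = { ',', '/', ε }
  FOLLOW(T) = { $, 'n' }
  FOLLOW(P) = { $, ',', 'n' }

For T:
  PREDICT(T → '+' T) = { '+' }
  PREDICT(T → n P ',') = { 'n' }
  PREDICT(T → T n c) = { '+', ',', '/', 'n' }
  PREDICT(T → P) = { $, ',', '/', 'n' }
For P:
  PREDICT(P → ',' '+') = { ',' }
  PREDICT(P → '/' n) = { '/' }
  PREDICT(P → ε) = { $, ',', 'n' }

Conflict found: Predict set conflict for T: { '+' }
The grammar is NOT LL(1).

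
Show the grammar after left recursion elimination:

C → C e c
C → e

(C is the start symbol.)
C is directly left-recursive. The standard transformation for
  A → A α₁ | ... | A α_m | β₁ | ... | β_n
is
  A  → β₁ A' | ... | β_n A'
  A' → α₁ A' | ... | α_m A' | ε

C → e becomes C → e C'
C → C e c becomes C' → e c C'
Add C' → ε

Resulting grammar:
C → e C'
C' → e c C'
C' → ε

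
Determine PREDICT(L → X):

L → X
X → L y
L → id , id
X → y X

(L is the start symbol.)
{ 'id', 'y' }

PREDICT(L → X) = (FIRST(RHS) \ {ε}) ∪ (FOLLOW(L) if ε ∈ FIRST(RHS), i.e. RHS ⇒* ε)
FIRST(X) = { 'id', 'y' }
FIRST(X) = { 'id', 'y' }
ε ∉ FIRST(X), so FOLLOW(L) is not added.
PREDICT(L → X) = { 'id', 'y' }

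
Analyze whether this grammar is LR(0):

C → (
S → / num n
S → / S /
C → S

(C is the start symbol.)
A grammar is LR(0) if no state in the canonical LR(0) collection has:
  - both a shift item (dot before a terminal) and a complete item (shift-reduce conflict), or
  - two or more complete items (reduce-reduce conflict; the accept item [C' → C .] counts as a complete item here).

Augment with C' → C and build the canonical LR(0) collection (I0 = CLOSURE({[C' → . C]}), then GOTO on every symbol after a dot until no new states appear). It has 9 states:
  I0: { [C → . (], [C → . S], [C' → . C], [S → . / S /], [S → . / num n] }  — shift
  I1: { [C → ( .] }  — reduce
  I2: { [S → . / S /], [S → . / num n], [S → / . S /], [S → / . num n] }  — shift
  I3: { [C' → C .] }  — accept
  I4: { [C → S .] }  — reduce
  I5: { [S → / S . /] }  — shift
  I6: { [S → / num . n] }  — shift
  I7: { [S → / num n .] }  — reduce
  I8: { [S → / S / .] }  — reduce

Every state is either a pure shift/goto state or contains exactly one complete item and nothing to shift — no conflicts. The grammar is LR(0).

Answer: Yes, the grammar is LR(0)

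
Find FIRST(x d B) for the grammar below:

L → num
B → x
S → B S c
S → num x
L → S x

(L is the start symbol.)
{ 'x' }

To compute FIRST(x d B), process the symbols left to right:
Symbol x is a terminal. Add 'x' and stop.
FIRST(x d B) = { 'x' }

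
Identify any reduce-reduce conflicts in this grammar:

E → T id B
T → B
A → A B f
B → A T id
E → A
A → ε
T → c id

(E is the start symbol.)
Yes — I1: [A → .] vs [E → A .]

Augment with E' → E and build the canonical LR(0) collection (I0 = CLOSURE({[E' → . E]}), then GOTO on every symbol after a dot until no new states appear). It has 14 states:
  I0: { [A → . A B f], [A → .], [B → . A T id], [E → . A], [E → . T id B], [E' → . E], [T → . B], [T → . c id] }  — shift, reduce
  I1: { [A → . A B f], [A → .], [A → A . B f], [B → . A T id], [B → A . T id], [E → A .], [T → . B], [T → . c id] }  — shift, 2 reduces
  I2: { [T → B .] }  — reduce
  I3: { [E' → E .] }  — accept
  I4: { [E → T . id B] }  — shift
  I5: { [T → c . id] }  — shift
  I6: { [T → c id .] }  — reduce
  I7: { [A → . A B f], [A → .], [B → . A T id], [E → T id . B] }  — reduce
  I8: { [A → . A B f], [A → .], [A → A . B f], [B → . A T id], [B → A . T id], [T → . B], [T → . c id] }  — shift, reduce
  I9: { [E → T id B .] }  — reduce
  I10: { [A → A B . f], [T → B .] }  — shift, reduce
  I11: { [B → A T . id] }  — shift
  I12: { [B → A T id .] }  — reduce
  I13: { [A → A B f .] }  — reduce

I1 contains complete items [A → .], [E → A .] — reduce-reduce conflict.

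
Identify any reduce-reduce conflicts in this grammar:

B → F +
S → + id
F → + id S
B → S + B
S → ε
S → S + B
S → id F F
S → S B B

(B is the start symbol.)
Augment with B' → B and build the canonical LR(0) collection (I0 = CLOSURE({[B' → . B]}), then GOTO on every symbol after a dot until no new states appear). It has 22 states:
  I0: { [B → . F +], [B → . S + B], [B' → . B], [F → . + id S], [S → . + id], [S → . S + B], [S → . S B B], [S → . id F F], [S → .] }  — shift, reduce
  I1: { [F → + . id S], [S → + . id] }  — shift
  I2: { [B' → B .] }  — accept
  I3: { [B → F . +] }  — shift
  I4: { [B → . F +], [B → . S + B], [B → S . + B], [F → . + id S], [S → . + id], [S → . S + B], [S → . S B B], [S → . id F F], [S → .], [S → S . + B], [S → S . B B] }  — shift, reduce
  I5: { [F → . + id S], [S → id . F F] }  — shift
  I6: { [F → + . id S] }  — shift
  I7: { [F → . + id S], [S → id F . F] }  — shift
  I8: { [S → id F F .] }  — reduce
  I9: { [F → + id . S], [S → . + id], [S → . S + B], [S → . S B B], [S → . id F F], [S → .] }  — shift, reduce
  I10: { [S → + . id] }  — shift
  I11: { [B → . F +], [B → . S + B], [F → + id S .], [F → . + id S], [S → . + id], [S → . S + B], [S → . S B B], [S → . id F F], [S → .], [S → S . + B], [S → S . B B] }  — shift, 2 reduces
  I12: { [B → . F +], [B → . S + B], [F → + . id S], [F → . + id S], [S → + . id], [S → . + id], [S → . S + B], [S → . S B B], [S → . id F F], [S → .], [S → S + . B] }  — shift, reduce
  I13: { [B → . F +], [B → . S + B], [F → . + id S], [S → . + id], [S → . S + B], [S → . S B B], [S → . id F F], [S → .], [S → S B . B] }  — shift, reduce
  I14: { [S → S B B .] }  — reduce
  I15: { [S → S + B .] }  — reduce
  I16: { [F → + id . S], [F → . + id S], [S → + id .], [S → . + id], [S → . S + B], [S → . S B B], [S → . id F F], [S → .], [S → id . F F] }  — shift, 2 reduces
  I17: { [S → + id .] }  — reduce
  I18: { [B → . F +], [B → . S + B], [B → S + . B], [F → + . id S], [F → . + id S], [S → + . id], [S → . + id], [S → . S + B], [S → . S B B], [S → . id F F], [S → .], [S → S + . B] }  — shift, reduce
  I19: { [B → S + B .], [S → S + B .] }  — 2 reduces
  I20: { [B → F + .] }  — reduce
  I21: { [F → + id . S], [S → + id .], [S → . + id], [S → . S + B], [S → . S B B], [S → . id F F], [S → .] }  — shift, 2 reduces

I11 contains complete items [F → + id S .], [S → .] — reduce-reduce conflict.
I16 contains complete items [S → .], [S → + id .] — reduce-reduce conflict.
I19 contains complete items [B → S + B .], [S → S + B .] — reduce-reduce conflict.
I21 contains complete items [S → .], [S → + id .] — reduce-reduce conflict.

Answer: Yes — I11: [F → + id S .] vs [S → .]; I16: [S → .] vs [S → + id .]; I19: [B → S + B .] vs [S → S + B .]; I21: [S → .] vs [S → + id .]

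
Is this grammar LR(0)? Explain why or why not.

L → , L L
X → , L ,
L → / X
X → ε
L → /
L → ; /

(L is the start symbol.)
No. Shift-reduce conflict between [L → / .] and [X → . , L ,]

A grammar is LR(0) if no state in the canonical LR(0) collection has:
  - both a shift item (dot before a terminal) and a complete item (shift-reduce conflict), or
  - two or more complete items (reduce-reduce conflict; the accept item [L' → L .] counts as a complete item here).

Augment with L' → L and build the canonical LR(0) collection (I0 = CLOSURE({[L' → . L]}), then GOTO on every symbol after a dot until no new states appear). It has 12 states:
  I0: { [L → . , L L], [L → . / X], [L → . /], [L → . ; /], [L' → . L] }  — shift
  I1: { [L → , . L L], [L → . , L L], [L → . / X], [L → . /], [L → . ; /] }  — shift
  I2: { [L → / . X], [L → / .], [X → . , L ,], [X → .] }  — shift, 2 reduces
  I3: { [L → ; . /] }  — shift
  I4: { [L' → L .] }  — accept
  I5: { [L → ; / .] }  — reduce
  I6: { [L → . , L L], [L → . / X], [L → . /], [L → . ; /], [X → , . L ,] }  — shift
  I7: { [L → / X .] }  — reduce
  I8: { [X → , L . ,] }  — shift
  I9: { [X → , L , .] }  — reduce
  I10: { [L → , L . L], [L → . , L L], [L → . / X], [L → . /], [L → . ; /] }  — shift
  I11: { [L → , L L .] }  — reduce

Conflict in state I2:
  Shift-reduce conflict between [L → / .] and [X → . , L ,]
So the grammar is NOT LR(0).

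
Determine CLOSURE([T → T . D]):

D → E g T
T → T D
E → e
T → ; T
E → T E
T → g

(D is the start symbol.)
{ [D → . E g T], [E → . T E], [E → . e], [T → . ; T], [T → . T D], [T → . g], [T → T . D] }

Start with: [T → T . D]
  [T → T . D] has the dot before D: add [D → . E g T]
  [D → . E g T] has the dot before E: add [E → . e], [E → . T E]
  [E → . T E] has the dot before T: add [T → . T D], [T → . ; T], [T → . g]
No further items can be added.

CLOSURE = { [D → . E g T], [E → . T E], [E → . e], [T → . ; T], [T → . T D], [T → . g], [T → T . D] }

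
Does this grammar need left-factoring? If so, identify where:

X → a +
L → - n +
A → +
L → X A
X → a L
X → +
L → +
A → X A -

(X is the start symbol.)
Left-factoring is needed when two productions for the same non-terminal
share a common prefix on the right-hand side.

Productions for X:
  X → a +
  X → a L
  X → +
Productions for L:
  L → - n +
  L → X A
  L → +
Productions for A:
  A → +
  A → X A -

Found common prefix 'a' in productions for X

Answer: Yes, X has productions with common prefix 'a'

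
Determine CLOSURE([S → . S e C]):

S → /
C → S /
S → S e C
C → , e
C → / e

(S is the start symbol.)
To compute CLOSURE, for each item [A → α.Bβ] where B is a non-terminal, add [B → .γ] for all productions B → γ; repeat for the newly added items until nothing changes.

Start with: [S → . S e C]
  [S → . S e C] has the dot before S: add [S → . /]
No further items can be added.

CLOSURE = { [S → . /], [S → . S e C] }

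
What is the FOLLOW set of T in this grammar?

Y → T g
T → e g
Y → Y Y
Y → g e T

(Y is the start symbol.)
{ $, 'e', 'g' }

To compute FOLLOW(T), find every occurrence of T on a right-hand side N → α T β: add FIRST(β) \ {ε}, and if β is empty or nullable also add FOLLOW(N). Iterate to a fixed point.

In Y → T g: T is followed by g, add FIRST(g) \ {ε} = { 'g' }
In Y → g e T: T is at the end, add FOLLOW(Y)

The FOLLOW sets referred to above (computed the same way, to a fixed point):
  FOLLOW(Y) = { $, 'e', 'g' }

Taking the union: FOLLOW(T) = { $, 'e', 'g' }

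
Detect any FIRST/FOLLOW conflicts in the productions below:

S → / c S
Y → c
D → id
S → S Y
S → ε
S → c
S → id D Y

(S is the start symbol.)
Yes. S → S Y with FOLLOW(S) on { 'c' }; S → c with FOLLOW(S) on { 'c' }

Nullable non-terminals: S.
FIRST sets used below: FIRST(S) = { '/', 'c', 'id', ε }, FIRST(Y) = { 'c' }

S: nullable alternative(s) S → ε; FOLLOW(S) = { $, 'c' }
  S → / c S: FIRST \ {ε} = { '/' } — disjoint from FOLLOW(S)
  S → S Y: FIRST \ {ε} = { '/', 'c', 'id' } — overlaps FOLLOW(S) on { 'c' }: CONFLICT
  S → ε: FIRST \ {ε} = { } — this is the only nullable alternative, skip
  S → c: FIRST \ {ε} = { 'c' } — overlaps FOLLOW(S) on { 'c' }: CONFLICT
  S → id D Y: FIRST \ {ε} = { 'id' } — disjoint from FOLLOW(S)

D, Y have no nullable alternative, so no FIRST/FOLLOW check is needed there.

So the grammar has 2 FIRST/FOLLOW conflicts (marked CONFLICT above).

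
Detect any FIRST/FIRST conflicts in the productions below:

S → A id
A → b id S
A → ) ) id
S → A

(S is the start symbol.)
Yes. S → A id / S → A on { ')', 'b' }

FIRST sets of the non-terminals at (or reachable through a nullable prefix from) the front of some alternative:
  FIRST(A) = { ')', 'b' }

Productions for S:
  S → A id: FIRST = { ')', 'b' }
  S → A: FIRST = { ')', 'b' }
Productions for A:
  A → b id S: FIRST = { 'b' }
  A → ) ) id: FIRST = { ')' }

Conflict for S: S → A id and S → A
  Overlap: { ')', 'b' }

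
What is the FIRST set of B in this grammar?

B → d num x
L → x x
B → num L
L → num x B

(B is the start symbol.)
{ 'd', 'num' }

To compute FIRST(B), examine every production with B on the left-hand side, reading each right-hand side left to right until a non-nullable symbol is reached.

From B → d num x:
  - d is a terminal: add 'd' and stop
From B → num L:
  - num is a terminal: add 'num' and stop

Collecting: FIRST(B) = { 'd', 'num' }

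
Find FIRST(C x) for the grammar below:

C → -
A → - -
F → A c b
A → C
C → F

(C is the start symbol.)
FIRST sets of the non-terminals involved (from the grammar, by fixed-point iteration):
  FIRST(C) = { '-' }

To compute FIRST(C x), process the symbols left to right:
Symbol C is a non-terminal. Add FIRST(C) \ {ε} = { '-' }
C is not nullable (ε ∉ FIRST(C)), so stop here.
FIRST(C x) = { '-' }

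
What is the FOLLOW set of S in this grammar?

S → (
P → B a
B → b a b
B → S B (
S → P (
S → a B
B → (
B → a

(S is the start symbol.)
{ $, '(', 'a', 'b' }

To compute FOLLOW(S), find every occurrence of S on a right-hand side N → α S β: add FIRST(β) \ {ε}, and if β is empty or nullable also add FOLLOW(N). Iterate to a fixed point.

S is the start symbol, so $ ∈ FOLLOW(S).
In B → S B (: S is followed by B '(', add FIRST(B '(') \ {ε} = { '(', 'a', 'b' }

Taking the union: FOLLOW(S) = { $, '(', 'a', 'b' }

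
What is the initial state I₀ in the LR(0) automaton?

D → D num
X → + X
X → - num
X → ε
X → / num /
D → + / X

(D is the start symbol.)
{ [D → . + / X], [D → . D num], [D' → . D] }

First, augment the grammar with D' → D
I₀ = CLOSURE({ [D' → . D] }):
  [D' → . D] has the dot before D: add [D → . D num], [D → . + / X]
No further items can be added.

I₀ = { [D → . + / X], [D → . D num], [D' → . D] }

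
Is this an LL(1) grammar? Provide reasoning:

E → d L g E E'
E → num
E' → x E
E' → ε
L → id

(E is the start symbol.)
A grammar is LL(1) if for each non-terminal N with multiple productions, the predict sets of those productions are pairwise disjoint, where PREDICT(N → α) = (FIRST(α) \ {ε}) ∪ (FOLLOW(N) if α ⇒* ε).

Relevant sets:
  FOLLOW(E') = { $, 'x' }

For E:
  PREDICT(E → d L g E E') = { 'd' }
  PREDICT(E → num) = { 'num' }
For E':
  PREDICT(E' → x E) = { 'x' }
  PREDICT(E' → ε) = { $, 'x' }
L has a single production, so nothing to check there.

Conflict found: Predict set conflict for E': { 'x' }
The grammar is NOT LL(1).

Answer: No. Predict set conflict for E': { 'x' }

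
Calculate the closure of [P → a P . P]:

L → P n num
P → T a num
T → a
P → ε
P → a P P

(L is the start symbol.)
Start with: [P → a P . P]
  [P → a P . P] has the dot before P: add [P → . T a num], [P → .], [P → . a P P]
  [P → . T a num] has the dot before T: add [T → . a]
No further items can be added.

CLOSURE = { [P → . T a num], [P → . a P P], [P → .], [P → a P . P], [T → . a] }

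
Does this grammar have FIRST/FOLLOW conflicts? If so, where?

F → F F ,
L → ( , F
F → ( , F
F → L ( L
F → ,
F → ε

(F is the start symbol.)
Nullable non-terminals: F.
FIRST sets used below: FIRST(F) = { '(', ',', ε }, FIRST(L) = { '(' }

F: nullable alternative(s) F → ε; FOLLOW(F) = { $, '(', ',' }
  F → F F ,: FIRST \ {ε} = { '(', ',' } — overlaps FOLLOW(F) on { '(', ',' }: CONFLICT
  F → ( , F: FIRST \ {ε} = { '(' } — overlaps FOLLOW(F) on { '(' }: CONFLICT
  F → L ( L: FIRST \ {ε} = { '(' } — overlaps FOLLOW(F) on { '(' }: CONFLICT
  F → ,: FIRST \ {ε} = { ',' } — overlaps FOLLOW(F) on { ',' }: CONFLICT
  F → ε: FIRST \ {ε} = { } — this is the only nullable alternative, skip

L has no nullable alternative, so no FIRST/FOLLOW check is needed there.

So the grammar has 4 FIRST/FOLLOW conflicts (marked CONFLICT above).

Answer: Yes. F → F F ',' with FOLLOW(F) on { '(', ',' }; F → '(' ',' F with FOLLOW(F) on { '(' }; F → L '(' L with FOLLOW(F) on { '(' }; F → ',' with FOLLOW(F) on { ',' }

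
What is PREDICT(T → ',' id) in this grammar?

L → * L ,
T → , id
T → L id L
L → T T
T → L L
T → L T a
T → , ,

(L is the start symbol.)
{ ',' }

PREDICT(T → ',' id) = (FIRST(RHS) \ {ε}) ∪ (FOLLOW(T) if ε ∈ FIRST(RHS), i.e. RHS ⇒* ε)
FIRST(',' id) = { ',' }
ε ∉ FIRST(',' id), so FOLLOW(T) is not added.
PREDICT(T → ',' id) = { ',' }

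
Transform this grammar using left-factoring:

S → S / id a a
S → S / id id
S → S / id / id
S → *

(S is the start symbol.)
Left-factoring transforms A → αβ₁ | αβ₂ into A → αA' and A' → β₁ | β₂
(α is the longest common prefix among the alternatives). Repeat until
no nonterminal has two alternatives with a common prefix.

Round 1: S has alternatives sharing prefix 'S / id'. Introduce S': S → S / id S'
  Add: S' → a a
  Add: S' → id
  Add: S' → / id

No remaining common prefixes — done.

Resulting grammar:
S → S / id S'
S' → a a
S' → id
S' → / id
S → *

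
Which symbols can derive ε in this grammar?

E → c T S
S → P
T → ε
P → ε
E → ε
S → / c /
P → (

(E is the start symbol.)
{ 'E', 'P', 'S', 'T' }

A non-terminal is nullable if it can derive ε (the empty string): either it has an ε-production, or it has a production whose right-hand side consists entirely of nullable non-terminals.

ε-productions: T → ε, P → ε, E → ε
So T, P, E are immediately nullable.
S → P: every symbol on the right is nullable, so S is nullable too.
Every non-terminal is now nullable.
Nullable = { 'E', 'P', 'S', 'T' }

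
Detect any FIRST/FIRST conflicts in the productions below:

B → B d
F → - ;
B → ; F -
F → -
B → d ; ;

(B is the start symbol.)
Yes. B → B d / B → ';' F '-' on { ';' }; B → B d / B → d ';' ';' on { 'd' }; F → '-' ';' / F → '-' on { '-' }

A FIRST/FIRST conflict occurs when two productions N → α and N → β for the same non-terminal have FIRST(α) ∩ FIRST(β) ≠ ∅ (with ε ∈ FIRST of a nullable right-hand side, so two nullable alternatives also conflict).

FIRST sets of the non-terminals at (or reachable through a nullable prefix from) the front of some alternative:
  FIRST(B) = { ';', 'd' }

Productions for B:
  B → B d: FIRST = { ';', 'd' }
  B → ; F -: FIRST = { ';' }
  B → d ; ;: FIRST = { 'd' }
Productions for F:
  F → - ;: FIRST = { '-' }
  F → -: FIRST = { '-' }

Conflict for B: B → B d and B → ; F -
  Overlap: { ';' }
Conflict for B: B → B d and B → d ; ;
  Overlap: { 'd' }
Conflict for F: F → - ; and F → -
  Overlap: { '-' }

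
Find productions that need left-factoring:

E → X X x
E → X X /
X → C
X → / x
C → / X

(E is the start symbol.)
Left-factoring is needed when two productions for the same non-terminal
share a common prefix on the right-hand side.

Productions for E:
  E → X X x
  E → X X /
Productions for X:
  X → C
  X → / x

Found common prefix 'X X' in productions for E

Answer: Yes, E has productions with common prefix 'X X'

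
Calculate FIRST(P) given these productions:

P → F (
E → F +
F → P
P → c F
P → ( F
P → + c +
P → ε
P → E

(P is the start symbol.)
FIRST sets of the other non-terminals involved (by the same procedure, iterated to a fixed point):
  FIRST(F) = { '(', '+', 'c', ε }
  FIRST(E) = { '(', '+', 'c' }

From P → F (:
  - F is a non-terminal: add FIRST(F) \ {ε} = { '(', '+', 'c' }
    F is nullable, so continue to the next symbol
  - '(' is a terminal: add '(' and stop
From P → c F:
  - c is a terminal: add 'c' and stop
From P → ( F:
  - '(' is a terminal: add '(' and stop
From P → + c +:
  - '+' is a terminal: add '+' and stop
From P → ε:
  - ε-production, so ε ∈ FIRST(P)
From P → E:
  - E is a non-terminal: add FIRST(E) \ {ε} = { '(', '+', 'c' }
    E is not nullable, so stop

Collecting: FIRST(P) = { '(', '+', 'c', ε }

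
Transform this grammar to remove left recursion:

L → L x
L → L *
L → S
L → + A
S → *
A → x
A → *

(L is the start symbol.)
L → S L'
L → + A L'
L' → x L'
L' → * L'
L' → ε
S → *
A → x
A → *

L is directly left-recursive. The standard transformation for
  A → A α₁ | ... | A α_m | β₁ | ... | β_n
is
  A  → β₁ A' | ... | β_n A'
  A' → α₁ A' | ... | α_m A' | ε

L → S becomes L → S L'
L → + A becomes L → + A L'
L → L x becomes L' → x L'
L → L * becomes L' → * L'
Add L' → ε

Productions for other non-terminals are unchanged:
  S → *
  A → x
  A → *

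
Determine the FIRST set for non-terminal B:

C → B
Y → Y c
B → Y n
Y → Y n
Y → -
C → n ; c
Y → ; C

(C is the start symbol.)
To compute FIRST(B), examine every production with B on the left-hand side, reading each right-hand side left to right until a non-nullable symbol is reached.

FIRST sets of the other non-terminals involved (by the same procedure, iterated to a fixed point):
  FIRST(Y) = { '-', ';' }

From B → Y n:
  - Y is a non-terminal: add FIRST(Y) \ {ε} = { '-', ';' }
    Y is not nullable, so stop

Collecting: FIRST(B) = { '-', ';' }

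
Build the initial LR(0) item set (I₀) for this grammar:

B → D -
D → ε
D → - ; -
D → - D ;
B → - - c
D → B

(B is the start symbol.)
First, augment the grammar with B' → B
I₀ = CLOSURE({ [B' → . B] }):
  [B' → . B] has the dot before B: add [B → . D -], [B → . - - c]
  [B → . D -] has the dot before D: add [D → .], [D → . - ; -], [D → . - D ;], [D → . B]
No further items can be added.

I₀ = { [B → . - - c], [B → . D -], [B' → . B], [D → . - ; -], [D → . - D ;], [D → . B], [D → .] }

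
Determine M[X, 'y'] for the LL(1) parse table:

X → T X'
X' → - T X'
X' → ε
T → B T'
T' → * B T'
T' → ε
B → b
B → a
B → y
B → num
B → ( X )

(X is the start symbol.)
To find M[X, 'y'], we find productions for X where 'y' is in the predict set (PREDICT(N → α) = (FIRST(α) \ {ε}) ∪ (FOLLOW(N) if α ⇒* ε)).

Relevant sets:
  FIRST(T) = { '(', 'a', 'b', 'num', 'y' }

X → T X': PREDICT = { '(', 'a', 'b', 'num', 'y' }
  'y' is in predict set, so this production goes in M[X, 'y']

M[X, 'y'] = X → T X'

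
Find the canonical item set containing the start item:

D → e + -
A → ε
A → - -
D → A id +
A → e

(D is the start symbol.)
{ [A → . - -], [A → . e], [A → .], [D → . A id +], [D → . e + -], [D' → . D] }

First, augment the grammar with D' → D
I₀ = CLOSURE({ [D' → . D] }):
  [D' → . D] has the dot before D: add [D → . e + -], [D → . A id +]
  [D → . A id +] has the dot before A: add [A → .], [A → . - -], [A → . e]
No further items can be added.

I₀ = { [A → . - -], [A → . e], [A → .], [D → . A id +], [D → . e + -], [D' → . D] }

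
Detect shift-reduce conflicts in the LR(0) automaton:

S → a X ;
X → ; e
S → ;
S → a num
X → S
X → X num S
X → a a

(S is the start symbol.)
A shift-reduce conflict occurs when an LR(0) state has both:
  - a complete (reduce) item [A → α .] (dot at the end), and
  - a shift item [B → β . c γ] (dot before a terminal).

Augment with S' → S and build the canonical LR(0) collection (I0 = CLOSURE({[S' → . S]}), then GOTO on every symbol after a dot until no new states appear). It has 14 states:
  I0: { [S → . ;], [S → . a X ;], [S → . a num], [S' → . S] }  — shift
  I1: { [S → ; .] }  — reduce
  I2: { [S' → S .] }  — accept
  I3: { [S → . ;], [S → . a X ;], [S → . a num], [S → a . X ;], [S → a . num], [X → . ; e], [X → . S], [X → . X num S], [X → . a a] }  — shift
  I4: { [S → ; .], [X → ; . e] }  — shift, reduce
  I5: { [X → S .] }  — reduce
  I6: { [S → a X . ;], [X → X . num S] }  — shift
  I7: { [S → . ;], [S → . a X ;], [S → . a num], [S → a . X ;], [S → a . num], [X → . ; e], [X → . S], [X → . X num S], [X → . a a], [X → a . a] }  — shift
  I8: { [S → a num .] }  — reduce
  I9: { [S → . ;], [S → . a X ;], [S → . a num], [S → a . X ;], [S → a . num], [X → . ; e], [X → . S], [X → . X num S], [X → . a a], [X → a . a], [X → a a .] }  — shift, reduce
  I10: { [S → a X ; .] }  — reduce
  I11: { [S → . ;], [S → . a X ;], [S → . a num], [X → X num . S] }  — shift
  I12: { [X → X num S .] }  — reduce
  I13: { [X → ; e .] }  — reduce

I4 contains reduce item [S → ; .] and shift item [X → ; . e] — shift-reduce conflict.
I9 contains reduce item [X → a a .] and shift items [S → . ;], [S → . a X ;], [S → . a num], [S → a . num], [X → . ; e], [X → . a a], [X → a . a] — shift-reduce conflict.

Answer: Yes — I4: [S → ; .] vs [X → ; . e]; I9: [X → a a .] vs [S → . ;]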